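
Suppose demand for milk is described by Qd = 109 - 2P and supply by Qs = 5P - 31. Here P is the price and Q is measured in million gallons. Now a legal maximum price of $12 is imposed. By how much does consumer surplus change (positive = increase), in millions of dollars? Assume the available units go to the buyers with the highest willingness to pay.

-168

Equilibrium: 109 - 2P = 5P - 31, so 140 = 7P and P* = 20, Q* = 69.
The ceiling of 12 is below the equilibrium price 20, so it binds.
At P = 12: Qd = 109 - 2·12 = 85 and Qs = 5·12 - 31 = 29.
Consumer surplus without the control is ½ · (54.5 - 20) · 69 = 1190.25.
With the ceiling, 29 units are sold at 12 (assume they go to the highest-value buyers). The demand price at Q = 29 is 40, so CS = ½ · [(54.5 - 12) + (40 - 12)] · 29 = 1022.25.
Change in consumer surplus = 1022.25 - 1190.25 = -168.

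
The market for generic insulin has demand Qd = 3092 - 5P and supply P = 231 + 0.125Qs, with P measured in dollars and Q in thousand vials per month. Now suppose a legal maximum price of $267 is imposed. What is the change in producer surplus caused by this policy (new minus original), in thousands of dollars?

-83620

Rearranging supply gives Qs = 8P - 1848. Setting quantity demanded equal to quantity supplied, 3092 - 5P = 8P - 1848, gives P* = 380 and Q* = 1192.
Since 267 < 380, the ceiling is binding.
At P = 267: Qd = 3092 - 5·267 = 1757 and Qs = 8·267 - 1848 = 288.
Producer surplus without the control is ½ · (380 - 231) · 1192 = 88804.
With the ceiling, producers sell 288 units at 267, so PS = ½ · (267 - 231) · 288 = 5184.
Change in producer surplus = 5184 - 88804 = -83620.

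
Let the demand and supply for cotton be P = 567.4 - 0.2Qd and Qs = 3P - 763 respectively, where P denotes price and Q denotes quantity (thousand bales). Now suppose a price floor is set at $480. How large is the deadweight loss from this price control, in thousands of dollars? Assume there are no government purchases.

6000

Rearranging demand gives Qd = 2837 - 5P. Without the control the market clears where 2837 - 5P = 3P - 763, i.e. P* = 450 and Q* = 587.
Since 480 > 450, the floor is binding.
At P = 480: Qd = 2837 - 5·480 = 437 and Qs = 3·480 - 763 = 677.
Quantity traded falls to 437. At Q = 437 the demand price is (2837 - 437)/5 = 480 and the supply price is (763 + 437)/3 = 400.
Deadweight loss = ½ · (480 - 400) · (587 - 437) = ½ · 80 · 150 = 6000.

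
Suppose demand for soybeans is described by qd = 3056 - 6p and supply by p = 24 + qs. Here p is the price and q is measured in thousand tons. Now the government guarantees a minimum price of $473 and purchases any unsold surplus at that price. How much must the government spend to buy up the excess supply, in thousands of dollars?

109263

Rearranging supply gives qs = p - 24. In a free market, 3056 - 6p = p - 24 gives the equilibrium p* = 440, q* = 416.
Since 473 > 440, the floor is binding.
At p = 473: qd = 3056 - 6·473 = 218 and qs = 473 - 24 = 449.
Surplus = qs - qd = 231.
Government expenditure = surplus × support price = 231 × 473 = 109263.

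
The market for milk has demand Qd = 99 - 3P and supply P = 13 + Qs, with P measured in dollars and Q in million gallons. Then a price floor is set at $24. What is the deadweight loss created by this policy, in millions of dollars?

Rearranging supply gives Qs = P - 13. Setting quantity demanded equal to quantity supplied, 99 - 3P = P - 13, gives P* = 28 and Q* = 15.
Since 24 is below P* = 28, the floor does not bind and the free-market outcome prevails.
Since the control does not bind, no trades are prevented and deadweight loss is zero.

0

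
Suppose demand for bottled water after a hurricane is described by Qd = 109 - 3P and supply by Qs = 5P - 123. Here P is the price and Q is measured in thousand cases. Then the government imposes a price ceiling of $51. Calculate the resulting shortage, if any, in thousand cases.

In a free market, 109 - 3P = 5P - 123 gives the equilibrium P* = 29, Q* = 22.
Since 51 is above P* = 29, the ceiling does not bind and the free-market outcome prevails.
Since the control does not bind, there is no shortage.

0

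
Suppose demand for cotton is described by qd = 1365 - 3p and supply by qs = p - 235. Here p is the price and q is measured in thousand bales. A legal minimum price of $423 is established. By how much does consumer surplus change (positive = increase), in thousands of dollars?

Equilibrium: 1365 - 3p = p - 235, so 1600 = 4p and p* = 400, q* = 165.
Because the floor (423) lies above the market-clearing price, it is binding.
At p = 423: qd = 1365 - 3·423 = 96 and qs = 423 - 235 = 188.
Consumer surplus without the control is ½ · (455 - 400) · 165 = 4537.5.
With the floor, consumers buy 96 units at 423, so CS = ½ · (455 - 423) · 96 = 1536.
Change in consumer surplus = 1536 - 4537.5 = -3001.5.

-3001.5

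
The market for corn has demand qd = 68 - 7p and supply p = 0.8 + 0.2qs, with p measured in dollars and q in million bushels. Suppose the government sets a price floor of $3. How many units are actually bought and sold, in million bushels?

Rearranging supply gives qs = 5p - 4. In a free market, 68 - 7p = 5p - 4 gives the equilibrium p* = 6, q* = 26.
The floor of 3 is below the equilibrium price 6, so it is not binding; the market clears at p* = 6, q* = 26.

26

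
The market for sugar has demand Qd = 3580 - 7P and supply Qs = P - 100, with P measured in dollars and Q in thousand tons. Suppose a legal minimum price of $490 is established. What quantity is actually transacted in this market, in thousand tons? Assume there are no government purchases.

150

Without the control the market clears where 3580 - 7P = P - 100, i.e. P* = 460 and Q* = 360.
Since 490 > 460, the floor is binding.
At P = 490: Qd = 3580 - 7·490 = 150 and Qs = 490 - 100 = 390.
The quantity actually transacted is the short side, demand: 150.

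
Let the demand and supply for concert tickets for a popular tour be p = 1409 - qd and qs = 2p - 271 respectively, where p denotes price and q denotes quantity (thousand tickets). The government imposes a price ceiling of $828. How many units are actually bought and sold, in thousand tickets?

849

Rearranging demand gives qd = 1409 - p. Without the control the market clears where 1409 - p = 2p - 271, i.e. p* = 560 and q* = 849.
The ceiling of 828 is above the equilibrium price 560, so it is not binding; the market clears at p* = 560, q* = 849.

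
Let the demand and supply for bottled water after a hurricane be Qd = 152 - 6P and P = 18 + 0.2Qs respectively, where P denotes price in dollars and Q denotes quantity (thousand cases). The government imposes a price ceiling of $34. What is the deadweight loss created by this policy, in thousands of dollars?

Rearranging supply gives Qs = 5P - 90. Equilibrium: 152 - 6P = 5P - 90, so 242 = 11P and P* = 22, Q* = 20.
The ceiling of 34 is above the equilibrium price 22, so it is not binding; the market clears at P* = 22, Q* = 20.
Since the control does not bind, no trades are prevented and deadweight loss is zero.

0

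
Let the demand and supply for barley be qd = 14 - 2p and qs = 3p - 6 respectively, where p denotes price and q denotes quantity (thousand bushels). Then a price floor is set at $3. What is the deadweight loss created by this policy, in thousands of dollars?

In a free market, 14 - 2p = 3p - 6 gives the equilibrium p* = 4, q* = 6.
The floor of 3 is below the equilibrium price 4, so it is not binding; the market clears at p* = 4, q* = 6.
Since the control does not bind, no trades are prevented and deadweight loss is zero.

0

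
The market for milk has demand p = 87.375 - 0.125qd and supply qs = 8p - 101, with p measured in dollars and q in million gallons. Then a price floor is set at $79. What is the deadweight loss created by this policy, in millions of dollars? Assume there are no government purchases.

Rearranging demand gives qd = 699 - 8p. In a free market, 699 - 8p = 8p - 101 gives the equilibrium p* = 50, q* = 299.
Because the floor (79) lies above the market-clearing price, it is binding.
At p = 79: qd = 699 - 8·79 = 67 and qs = 8·79 - 101 = 531.
Quantity traded falls to 67. At q = 67 the demand price is (699 - 67)/8 = 79 and the supply price is (101 + 67)/8 = 21.
Deadweight loss = ½ · (79 - 21) · (299 - 67) = ½ · 58 · 232 = 6728.

6728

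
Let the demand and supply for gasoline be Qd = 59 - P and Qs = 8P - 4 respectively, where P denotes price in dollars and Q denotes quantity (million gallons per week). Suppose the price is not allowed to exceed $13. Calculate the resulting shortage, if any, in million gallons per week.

0

Setting quantity demanded equal to quantity supplied, 59 - P = 8P - 4, gives P* = 7 and Q* = 52.
Since 13 is above P* = 7, the ceiling does not bind and the free-market outcome prevails.
Since the control does not bind, there is no shortage.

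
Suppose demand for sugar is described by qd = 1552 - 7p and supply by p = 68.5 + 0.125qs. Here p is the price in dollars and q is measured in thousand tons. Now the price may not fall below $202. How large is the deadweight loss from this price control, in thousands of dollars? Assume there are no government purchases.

25226.25

Rearranging supply gives qs = 8p - 548. Equilibrium: 1552 - 7p = 8p - 548, so 2100 = 15p and p* = 140, q* = 572.
Since 202 > 140, the floor is binding.
At p = 202: qd = 1552 - 7·202 = 138 and qs = 8·202 - 548 = 1068.
Quantity traded falls to 138. At q = 138 the demand price is (1552 - 138)/7 = 202 and the supply price is (548 + 138)/8 = 85.75.
Deadweight loss = ½ · (202 - 85.75) · (572 - 138) = ½ · 116.25 · 434 = 25226.25.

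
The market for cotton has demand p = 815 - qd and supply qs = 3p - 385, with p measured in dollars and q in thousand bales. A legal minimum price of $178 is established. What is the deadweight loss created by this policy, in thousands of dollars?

0

Rearranging demand gives qd = 815 - p. Without the control the market clears where 815 - p = 3p - 385, i.e. p* = 300 and q* = 515.
Since 178 is below p* = 300, the floor does not bind and the free-market outcome prevails.
Since the control does not bind, no trades are prevented and deadweight loss is zero.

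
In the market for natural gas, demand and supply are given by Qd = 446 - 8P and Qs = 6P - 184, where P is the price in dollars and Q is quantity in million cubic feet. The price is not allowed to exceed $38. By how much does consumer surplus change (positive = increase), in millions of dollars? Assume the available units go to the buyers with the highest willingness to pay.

Without the control the market clears where 446 - 8P = 6P - 184, i.e. P* = 45 and Q* = 86.
Since 38 < 45, the ceiling is binding.
At P = 38: Qd = 446 - 8·38 = 142 and Qs = 6·38 - 184 = 44.
Consumer surplus without the control is ½ · (55.75 - 45) · 86 = 462.25.
With the ceiling, 44 units are sold at 38 (assume they go to the highest-value buyers). The demand price at Q = 44 is 50.25, so CS = ½ · [(55.75 - 38) + (50.25 - 38)] · 44 = 660.
Change in consumer surplus = 660 - 462.25 = 197.75.

197.75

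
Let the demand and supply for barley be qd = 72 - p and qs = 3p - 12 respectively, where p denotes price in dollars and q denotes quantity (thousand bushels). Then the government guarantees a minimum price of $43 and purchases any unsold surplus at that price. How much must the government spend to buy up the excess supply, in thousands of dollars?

Without the control the market clears where 72 - p = 3p - 12, i.e. p* = 21 and q* = 51.
Since 43 > 21, the floor is binding.
At p = 43: qd = 72 - 43 = 29 and qs = 3·43 - 12 = 117.
Surplus = qs - qd = 88.
Government expenditure = surplus × support price = 88 × 43 = 3784.

3784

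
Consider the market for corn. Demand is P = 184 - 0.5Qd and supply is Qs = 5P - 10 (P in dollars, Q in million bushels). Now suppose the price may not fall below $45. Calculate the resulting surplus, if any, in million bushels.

Rearranging demand gives Qd = 368 - 2P. Setting quantity demanded equal to quantity supplied, 368 - 2P = 5P - 10, gives P* = 54 and Q* = 260.
The floor of 45 is below the equilibrium price 54, so it is not binding; the market clears at P* = 54, Q* = 260.
Since the control does not bind, there is no surplus.

0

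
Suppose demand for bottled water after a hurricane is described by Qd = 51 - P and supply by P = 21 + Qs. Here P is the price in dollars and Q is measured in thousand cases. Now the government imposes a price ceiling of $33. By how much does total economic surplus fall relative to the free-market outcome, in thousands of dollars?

9

Rearranging supply gives Qs = P - 21. Without the control the market clears where 51 - P = P - 21, i.e. P* = 36 and Q* = 15.
Because the ceiling (33) lies below the market-clearing price, it is binding.
At P = 33: Qd = 51 - 33 = 18 and Qs = 33 - 21 = 12.
Quantity traded falls to 12. At Q = 12 the demand price is 51 - 12 = 39 and the supply price is 21 + 12 = 33.
Deadweight loss = ½ · (39 - 33) · (15 - 12) = ½ · 6 · 3 = 9.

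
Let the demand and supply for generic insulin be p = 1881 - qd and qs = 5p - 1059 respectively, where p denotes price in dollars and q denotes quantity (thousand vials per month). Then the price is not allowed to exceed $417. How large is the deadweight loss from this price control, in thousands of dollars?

79935

Rearranging demand gives qd = 1881 - p. Equilibrium: 1881 - p = 5p - 1059, so 2940 = 6p and p* = 490, q* = 1391.
Since 417 < 490, the ceiling is binding.
At p = 417: qd = 1881 - 417 = 1464 and qs = 5·417 - 1059 = 1026.
Quantity traded falls to 1026. At q = 1026 the demand price is 1881 - 1026 = 855 and the supply price is (1059 + 1026)/5 = 417.
Deadweight loss = ½ · (855 - 417) · (1391 - 1026) = ½ · 438 · 365 = 79935.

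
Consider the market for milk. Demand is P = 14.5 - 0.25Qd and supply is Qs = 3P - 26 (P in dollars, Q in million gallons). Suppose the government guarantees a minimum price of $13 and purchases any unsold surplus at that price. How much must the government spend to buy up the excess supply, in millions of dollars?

91

Rearranging demand gives Qd = 58 - 4P. In a free market, 58 - 4P = 3P - 26 gives the equilibrium P* = 12, Q* = 10.
The floor of 13 is above the equilibrium price 12, so it binds.
At P = 13: Qd = 58 - 4·13 = 6 and Qs = 3·13 - 26 = 13.
Surplus = Qs - Qd = 7.
Government expenditure = surplus × support price = 7 × 13 = 91.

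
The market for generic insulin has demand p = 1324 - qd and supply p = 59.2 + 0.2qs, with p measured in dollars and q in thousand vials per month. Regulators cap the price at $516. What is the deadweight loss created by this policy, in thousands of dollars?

0

Rearranging demand gives qd = 1324 - p; rearranging supply gives qs = 5p - 296. In a free market, 1324 - p = 5p - 296 gives the equilibrium p* = 270, q* = 1054.
Since 516 is above p* = 270, the ceiling does not bind and the free-market outcome prevails.
Since the control does not bind, no trades are prevented and deadweight loss is zero.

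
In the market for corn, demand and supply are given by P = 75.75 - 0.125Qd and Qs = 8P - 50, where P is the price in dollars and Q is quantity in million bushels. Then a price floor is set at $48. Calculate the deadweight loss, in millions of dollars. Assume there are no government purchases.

392

Rearranging demand gives Qd = 606 - 8P. Setting quantity demanded equal to quantity supplied, 606 - 8P = 8P - 50, gives P* = 41 and Q* = 278.
Since 48 > 41, the floor is binding.
At P = 48: Qd = 606 - 8·48 = 222 and Qs = 8·48 - 50 = 334.
Quantity traded falls to 222. At Q = 222 the demand price is (606 - 222)/8 = 48 and the supply price is (50 + 222)/8 = 34.
Deadweight loss = ½ · (48 - 34) · (278 - 222) = ½ · 14 · 56 = 392.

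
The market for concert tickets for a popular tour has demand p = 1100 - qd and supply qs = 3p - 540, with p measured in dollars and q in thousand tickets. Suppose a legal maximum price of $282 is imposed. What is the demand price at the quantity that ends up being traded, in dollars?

Rearranging demand gives qd = 1100 - p. Without the control the market clears where 1100 - p = 3p - 540, i.e. p* = 410 and q* = 690.
Because the ceiling (282) lies below the market-clearing price, it is binding.
At p = 282: qd = 1100 - 282 = 818 and qs = 3·282 - 540 = 306.
Only 306 units reach the market. On the demand curve, the marginal buyer's willingness to pay at q = 306 is (1100 - 306) = 794.

794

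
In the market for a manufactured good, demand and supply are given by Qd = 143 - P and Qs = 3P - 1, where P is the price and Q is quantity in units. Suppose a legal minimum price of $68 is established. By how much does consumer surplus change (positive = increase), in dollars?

Without the control the market clears where 143 - P = 3P - 1, i.e. P* = 36 and Q* = 107.
The floor of 68 is above the equilibrium price 36, so it binds.
At P = 68: Qd = 143 - 68 = 75 and Qs = 3·68 - 1 = 203.
Consumer surplus without the control is ½ · (143 - 36) · 107 = 5724.5.
With the floor, consumers buy 75 units at 68, so CS = ½ · (143 - 68) · 75 = 2812.5.
Change in consumer surplus = 2812.5 - 5724.5 = -2912.

-2912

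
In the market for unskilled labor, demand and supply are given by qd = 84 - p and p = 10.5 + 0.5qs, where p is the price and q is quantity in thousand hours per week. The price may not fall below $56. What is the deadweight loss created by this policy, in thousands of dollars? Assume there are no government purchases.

Rearranging supply gives qs = 2p - 21. Equilibrium: 84 - p = 2p - 21, so 105 = 3p and p* = 35, q* = 49.
Since 56 > 35, the floor is binding.
At p = 56: qd = 84 - 56 = 28 and qs = 2·56 - 21 = 91.
Quantity traded falls to 28. At q = 28 the demand price is 84 - 28 = 56 and the supply price is (21 + 28)/2 = 24.5.
Deadweight loss = ½ · (56 - 24.5) · (49 - 28) = ½ · 31.5 · 21 = 330.75.

330.75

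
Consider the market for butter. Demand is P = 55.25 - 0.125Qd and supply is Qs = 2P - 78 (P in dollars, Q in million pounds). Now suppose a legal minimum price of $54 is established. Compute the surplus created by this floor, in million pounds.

Rearranging demand gives Qd = 442 - 8P. Setting quantity demanded equal to quantity supplied, 442 - 8P = 2P - 78, gives P* = 52 and Q* = 26.
Because the floor (54) lies above the market-clearing price, it is binding.
At P = 54: Qd = 442 - 8·54 = 10 and Qs = 2·54 - 78 = 30.
Surplus = Qs - Qd = 30 - 10 = 20.

20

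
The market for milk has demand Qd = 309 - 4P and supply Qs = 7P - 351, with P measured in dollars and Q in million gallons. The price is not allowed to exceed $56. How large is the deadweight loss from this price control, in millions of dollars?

In a free market, 309 - 4P = 7P - 351 gives the equilibrium P* = 60, Q* = 69.
Because the ceiling (56) lies below the market-clearing price, it is binding.
At P = 56: Qd = 309 - 4·56 = 85 and Qs = 7·56 - 351 = 41.
Quantity traded falls to 41. At Q = 41 the demand price is (309 - 41)/4 = 67 and the supply price is (351 + 41)/7 = 56.
Deadweight loss = ½ · (67 - 56) · (69 - 41) = ½ · 11 · 28 = 154.

154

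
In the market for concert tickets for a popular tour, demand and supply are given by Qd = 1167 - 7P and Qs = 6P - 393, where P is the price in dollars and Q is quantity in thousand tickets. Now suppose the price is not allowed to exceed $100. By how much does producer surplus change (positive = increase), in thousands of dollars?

Without the control the market clears where 1167 - 7P = 6P - 393, i.e. P* = 120 and Q* = 327.
The ceiling of 100 is below the equilibrium price 120, so it binds.
At P = 100: Qd = 1167 - 7·100 = 467 and Qs = 6·100 - 393 = 207.
Producer surplus without the control is ½ · (120 - 65.5) · 327 = 8910.75.
With the ceiling, producers sell 207 units at 100, so PS = ½ · (100 - 65.5) · 207 = 3570.75.
Change in producer surplus = 3570.75 - 8910.75 = -5340.

-5340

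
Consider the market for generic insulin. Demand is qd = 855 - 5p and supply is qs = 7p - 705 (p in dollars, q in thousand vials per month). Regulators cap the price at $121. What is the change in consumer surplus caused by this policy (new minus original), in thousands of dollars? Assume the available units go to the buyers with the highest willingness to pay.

Without the control the market clears where 855 - 5p = 7p - 705, i.e. p* = 130 and q* = 205.
The ceiling of 121 is below the equilibrium price 130, so it binds.
At p = 121: qd = 855 - 5·121 = 250 and qs = 7·121 - 705 = 142.
Consumer surplus without the control is ½ · (171 - 130) · 205 = 4202.5.
With the ceiling, 142 units are sold at 121 (assume they go to the highest-value buyers). The demand price at q = 142 is 142.6, so CS = ½ · [(171 - 121) + (142.6 - 121)] · 142 = 5083.6.
Change in consumer surplus = 5083.6 - 4202.5 = 881.1.

881.1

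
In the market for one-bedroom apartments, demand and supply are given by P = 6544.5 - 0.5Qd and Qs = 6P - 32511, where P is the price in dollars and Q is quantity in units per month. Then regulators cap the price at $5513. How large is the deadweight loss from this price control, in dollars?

419628

Rearranging demand gives Qd = 13089 - 2P. Without the control the market clears where 13089 - 2P = 6P - 32511, i.e. P* = 5700 and Q* = 1689.
Since 5513 < 5700, the ceiling is binding.
At P = 5513: Qd = 13089 - 2·5513 = 2063 and Qs = 6·5513 - 32511 = 567.
Quantity traded falls to 567. At Q = 567 the demand price is (13089 - 567)/2 = 6261 and the supply price is (32511 + 567)/6 = 5513.
Deadweight loss = ½ · (6261 - 5513) · (1689 - 567) = ½ · 748 · 1122 = 419628.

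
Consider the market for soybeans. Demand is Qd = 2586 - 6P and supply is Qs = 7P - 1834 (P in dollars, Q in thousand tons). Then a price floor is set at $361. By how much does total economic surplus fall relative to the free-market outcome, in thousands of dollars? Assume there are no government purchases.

2457

Setting quantity demanded equal to quantity supplied, 2586 - 6P = 7P - 1834, gives P* = 340 and Q* = 546.
The floor of 361 is above the equilibrium price 340, so it binds.
At P = 361: Qd = 2586 - 6·361 = 420 and Qs = 7·361 - 1834 = 693.
Quantity traded falls to 420. At Q = 420 the demand price is (2586 - 420)/6 = 361 and the supply price is (1834 + 420)/7 = 322.
Deadweight loss = ½ · (361 - 322) · (546 - 420) = ½ · 39 · 126 = 2457.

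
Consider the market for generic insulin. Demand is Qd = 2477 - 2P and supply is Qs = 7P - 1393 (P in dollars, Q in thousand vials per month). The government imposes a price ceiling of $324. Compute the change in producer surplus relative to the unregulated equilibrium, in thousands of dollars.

Setting quantity demanded equal to quantity supplied, 2477 - 2P = 7P - 1393, gives P* = 430 and Q* = 1617.
Because the ceiling (324) lies below the market-clearing price, it is binding.
At P = 324: Qd = 2477 - 2·324 = 1829 and Qs = 7·324 - 1393 = 875.
Producer surplus without the control is ½ · (430 - 199) · 1617 = 186763.5.
With the ceiling, producers sell 875 units at 324, so PS = ½ · (324 - 199) · 875 = 54687.5.
Change in producer surplus = 54687.5 - 186763.5 = -132076.

-132076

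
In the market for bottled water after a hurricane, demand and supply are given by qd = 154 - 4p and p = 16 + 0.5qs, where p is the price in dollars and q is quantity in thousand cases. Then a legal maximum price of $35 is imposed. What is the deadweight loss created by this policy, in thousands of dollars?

0

Rearranging supply gives qs = 2p - 32. In a free market, 154 - 4p = 2p - 32 gives the equilibrium p* = 31, q* = 30.
Since 35 is above p* = 31, the ceiling does not bind and the free-market outcome prevails.
Since the control does not bind, no trades are prevented and deadweight loss is zero.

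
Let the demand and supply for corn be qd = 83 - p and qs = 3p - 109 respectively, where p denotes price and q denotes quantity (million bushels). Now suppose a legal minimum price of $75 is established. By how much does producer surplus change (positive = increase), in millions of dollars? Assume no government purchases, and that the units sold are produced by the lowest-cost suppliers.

In a free market, 83 - p = 3p - 109 gives the equilibrium p* = 48, q* = 35.
The floor of 75 is above the equilibrium price 48, so it binds.
At p = 75: qd = 83 - 75 = 8 and qs = 3·75 - 109 = 116.
Producer surplus without the control is ½ · (48 - 109/3) · 35 = 1225/6.
With the floor, 8 units are sold at 75. The supply price at q = 8 is 39, so PS = ½ · [(75 - 109/3) + (75 - 39)] · 8 = 896/3.
Change in producer surplus = 896/3 - 1225/6 = 94.5.

94.5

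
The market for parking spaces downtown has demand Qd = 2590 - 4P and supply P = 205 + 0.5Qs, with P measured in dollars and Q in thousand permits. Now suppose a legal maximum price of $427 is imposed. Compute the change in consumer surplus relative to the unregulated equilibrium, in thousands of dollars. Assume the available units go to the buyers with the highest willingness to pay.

29747.5

Rearranging supply gives Qs = 2P - 410. Equilibrium: 2590 - 4P = 2P - 410, so 3000 = 6P and P* = 500, Q* = 590.
Because the ceiling (427) lies below the market-clearing price, it is binding.
At P = 427: Qd = 2590 - 4·427 = 882 and Qs = 2·427 - 410 = 444.
Consumer surplus without the control is ½ · (647.5 - 500) · 590 = 43512.5.
With the ceiling, 444 units are sold at 427 (assume they go to the highest-value buyers). The demand price at Q = 444 is 536.5, so CS = ½ · [(647.5 - 427) + (536.5 - 427)] · 444 = 73260.
Change in consumer surplus = 73260 - 43512.5 = 29747.5.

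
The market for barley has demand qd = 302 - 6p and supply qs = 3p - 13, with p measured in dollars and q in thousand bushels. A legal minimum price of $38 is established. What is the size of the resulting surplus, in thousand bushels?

Without the control the market clears where 302 - 6p = 3p - 13, i.e. p* = 35 and q* = 92.
Because the floor (38) lies above the market-clearing price, it is binding.
At p = 38: qd = 302 - 6·38 = 74 and qs = 3·38 - 13 = 101.
Surplus = qs - qd = 101 - 74 = 27.

27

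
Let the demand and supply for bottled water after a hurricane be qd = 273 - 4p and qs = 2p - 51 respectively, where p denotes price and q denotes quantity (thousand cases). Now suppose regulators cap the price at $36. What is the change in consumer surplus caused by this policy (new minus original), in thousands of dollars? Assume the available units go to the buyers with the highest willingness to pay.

216

Without the control the market clears where 273 - 4p = 2p - 51, i.e. p* = 54 and q* = 57.
Since 36 < 54, the ceiling is binding.
At p = 36: qd = 273 - 4·36 = 129 and qs = 2·36 - 51 = 21.
Consumer surplus without the control is ½ · (68.25 - 54) · 57 = 406.125.
With the ceiling, 21 units are sold at 36 (assume they go to the highest-value buyers). The demand price at q = 21 is 63, so CS = ½ · [(68.25 - 36) + (63 - 36)] · 21 = 622.125.
Change in consumer surplus = 622.125 - 406.125 = 216.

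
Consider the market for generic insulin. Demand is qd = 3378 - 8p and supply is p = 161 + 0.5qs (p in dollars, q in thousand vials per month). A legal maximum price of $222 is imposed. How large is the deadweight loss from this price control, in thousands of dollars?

Rearranging supply gives qs = 2p - 322. Without the control the market clears where 3378 - 8p = 2p - 322, i.e. p* = 370 and q* = 418.
Since 222 < 370, the ceiling is binding.
At p = 222: qd = 3378 - 8·222 = 1602 and qs = 2·222 - 322 = 122.
Quantity traded falls to 122. At q = 122 the demand price is (3378 - 122)/8 = 407 and the supply price is (322 + 122)/2 = 222.
Deadweight loss = ½ · (407 - 222) · (418 - 122) = ½ · 185 · 296 = 27380.

27380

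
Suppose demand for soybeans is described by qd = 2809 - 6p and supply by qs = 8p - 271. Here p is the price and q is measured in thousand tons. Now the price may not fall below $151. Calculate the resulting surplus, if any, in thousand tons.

In a free market, 2809 - 6p = 8p - 271 gives the equilibrium p* = 220, q* = 1489.
Since 151 is below p* = 220, the floor does not bind and the free-market outcome prevails.
Since the control does not bind, there is no surplus.

0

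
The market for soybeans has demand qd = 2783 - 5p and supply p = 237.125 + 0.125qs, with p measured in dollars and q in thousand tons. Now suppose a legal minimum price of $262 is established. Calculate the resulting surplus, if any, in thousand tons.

Rearranging supply gives qs = 8p - 1897. Setting quantity demanded equal to quantity supplied, 2783 - 5p = 8p - 1897, gives p* = 360 and q* = 983.
The floor of 262 is below the equilibrium price 360, so it is not binding; the market clears at p* = 360, q* = 983.
Since the control does not bind, there is no surplus.

0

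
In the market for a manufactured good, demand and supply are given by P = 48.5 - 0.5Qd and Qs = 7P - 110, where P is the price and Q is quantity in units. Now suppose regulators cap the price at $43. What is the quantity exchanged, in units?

Rearranging demand gives Qd = 97 - 2P. Without the control the market clears where 97 - 2P = 7P - 110, i.e. P* = 23 and Q* = 51.
Since 43 is above P* = 23, the ceiling does not bind and the free-market outcome prevails.

51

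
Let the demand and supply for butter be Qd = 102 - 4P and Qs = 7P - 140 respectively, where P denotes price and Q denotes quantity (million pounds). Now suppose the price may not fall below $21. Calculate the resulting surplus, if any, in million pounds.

Without the control the market clears where 102 - 4P = 7P - 140, i.e. P* = 22 and Q* = 14.
Since 21 is below P* = 22, the floor does not bind and the free-market outcome prevails.
Since the control does not bind, there is no surplus.

0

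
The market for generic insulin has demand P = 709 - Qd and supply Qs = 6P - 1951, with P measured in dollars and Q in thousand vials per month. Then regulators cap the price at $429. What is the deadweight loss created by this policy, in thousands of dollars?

Rearranging demand gives Qd = 709 - P. In a free market, 709 - P = 6P - 1951 gives the equilibrium P* = 380, Q* = 329.
Since 429 is above P* = 380, the ceiling does not bind and the free-market outcome prevails.
Since the control does not bind, no trades are prevented and deadweight loss is zero.

0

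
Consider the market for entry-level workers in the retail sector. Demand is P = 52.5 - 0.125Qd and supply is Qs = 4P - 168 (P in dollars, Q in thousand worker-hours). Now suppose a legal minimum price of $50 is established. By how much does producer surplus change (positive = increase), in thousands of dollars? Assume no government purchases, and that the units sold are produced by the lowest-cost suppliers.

Rearranging demand gives Qd = 420 - 8P. Without the control the market clears where 420 - 8P = 4P - 168, i.e. P* = 49 and Q* = 28.
The floor of 50 is above the equilibrium price 49, so it binds.
At P = 50: Qd = 420 - 8·50 = 20 and Qs = 4·50 - 168 = 32.
Producer surplus without the control is ½ · (49 - 42) · 28 = 98.
With the floor, 20 units are sold at 50. The supply price at Q = 20 is 47, so PS = ½ · [(50 - 42) + (50 - 47)] · 20 = 110.
Change in producer surplus = 110 - 98 = 12.

12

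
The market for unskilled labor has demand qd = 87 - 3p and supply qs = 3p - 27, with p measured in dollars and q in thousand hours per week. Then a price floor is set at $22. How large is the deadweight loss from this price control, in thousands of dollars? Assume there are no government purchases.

Setting quantity demanded equal to quantity supplied, 87 - 3p = 3p - 27, gives p* = 19 and q* = 30.
The floor of 22 is above the equilibrium price 19, so it binds.
At p = 22: qd = 87 - 3·22 = 21 and qs = 3·22 - 27 = 39.
Quantity traded falls to 21. At q = 21 the demand price is (87 - 21)/3 = 22 and the supply price is (27 + 21)/3 = 16.
Deadweight loss = ½ · (22 - 16) · (30 - 21) = ½ · 6 · 9 = 27.

27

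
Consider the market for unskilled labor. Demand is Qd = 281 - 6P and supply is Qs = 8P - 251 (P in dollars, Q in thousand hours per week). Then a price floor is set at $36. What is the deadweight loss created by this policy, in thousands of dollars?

Equilibrium: 281 - 6P = 8P - 251, so 532 = 14P and P* = 38, Q* = 53.
The floor of 36 is below the equilibrium price 38, so it is not binding; the market clears at P* = 38, Q* = 53.
Since the control does not bind, no trades are prevented and deadweight loss is zero.

0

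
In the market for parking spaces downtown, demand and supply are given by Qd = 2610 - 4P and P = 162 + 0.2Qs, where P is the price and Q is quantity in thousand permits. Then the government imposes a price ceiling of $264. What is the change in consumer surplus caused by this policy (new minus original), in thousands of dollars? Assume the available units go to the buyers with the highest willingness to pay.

17110

Rearranging supply gives Qs = 5P - 810. Setting quantity demanded equal to quantity supplied, 2610 - 4P = 5P - 810, gives P* = 380 and Q* = 1090.
Since 264 < 380, the ceiling is binding.
At P = 264: Qd = 2610 - 4·264 = 1554 and Qs = 5·264 - 810 = 510.
Consumer surplus without the control is ½ · (652.5 - 380) · 1090 = 148512.5.
With the ceiling, 510 units are sold at 264 (assume they go to the highest-value buyers). The demand price at Q = 510 is 525, so CS = ½ · [(652.5 - 264) + (525 - 264)] · 510 = 165622.5.
Change in consumer surplus = 165622.5 - 148512.5 = 17110.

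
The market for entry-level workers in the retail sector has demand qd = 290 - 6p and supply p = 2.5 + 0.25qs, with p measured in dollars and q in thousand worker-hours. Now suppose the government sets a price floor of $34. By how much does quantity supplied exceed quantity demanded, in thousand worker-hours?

40

Rearranging supply gives qs = 4p - 10. Setting quantity demanded equal to quantity supplied, 290 - 6p = 4p - 10, gives p* = 30 and q* = 110.
Because the floor (34) lies above the market-clearing price, it is binding.
At p = 34: qd = 290 - 6·34 = 86 and qs = 4·34 - 10 = 126.
Surplus = qs - qd = 126 - 86 = 40.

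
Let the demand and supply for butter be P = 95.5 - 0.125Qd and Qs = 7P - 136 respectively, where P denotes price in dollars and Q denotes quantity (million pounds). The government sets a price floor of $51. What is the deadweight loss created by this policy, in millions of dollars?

0

Rearranging demand gives Qd = 764 - 8P. Equilibrium: 764 - 8P = 7P - 136, so 900 = 15P and P* = 60, Q* = 284.
Since 51 is below P* = 60, the floor does not bind and the free-market outcome prevails.
Since the control does not bind, no trades are prevented and deadweight loss is zero.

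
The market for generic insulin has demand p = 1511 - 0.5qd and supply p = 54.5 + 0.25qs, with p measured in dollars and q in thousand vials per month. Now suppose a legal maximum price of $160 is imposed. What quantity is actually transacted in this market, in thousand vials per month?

422

Rearranging demand gives qd = 3022 - 2p; rearranging supply gives qs = 4p - 218. Setting quantity demanded equal to quantity supplied, 3022 - 2p = 4p - 218, gives p* = 540 and q* = 1942.
The ceiling of 160 is below the equilibrium price 540, so it binds.
At p = 160: qd = 3022 - 2·160 = 2702 and qs = 4·160 - 218 = 422.
The quantity actually transacted is the short side, supply: 422.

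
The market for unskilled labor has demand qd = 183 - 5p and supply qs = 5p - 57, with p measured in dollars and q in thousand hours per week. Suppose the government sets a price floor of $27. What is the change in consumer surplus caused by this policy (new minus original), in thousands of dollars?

Setting quantity demanded equal to quantity supplied, 183 - 5p = 5p - 57, gives p* = 24 and q* = 63.
Since 27 > 24, the floor is binding.
At p = 27: qd = 183 - 5·27 = 48 and qs = 5·27 - 57 = 78.
Consumer surplus without the control is ½ · (36.6 - 24) · 63 = 396.9.
With the floor, consumers buy 48 units at 27, so CS = ½ · (36.6 - 27) · 48 = 230.4.
Change in consumer surplus = 230.4 - 396.9 = -166.5.

-166.5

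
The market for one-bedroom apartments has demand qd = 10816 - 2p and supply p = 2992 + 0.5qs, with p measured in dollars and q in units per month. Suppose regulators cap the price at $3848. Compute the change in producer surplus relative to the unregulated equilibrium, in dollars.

Rearranging supply gives qs = 2p - 5984. In a free market, 10816 - 2p = 2p - 5984 gives the equilibrium p* = 4200, q* = 2416.
The ceiling of 3848 is below the equilibrium price 4200, so it binds.
At p = 3848: qd = 10816 - 2·3848 = 3120 and qs = 2·3848 - 5984 = 1712.
Producer surplus without the control is ½ · (4200 - 2992) · 2416 = 1459264.
With the ceiling, producers sell 1712 units at 3848, so PS = ½ · (3848 - 2992) · 1712 = 732736.
Change in producer surplus = 732736 - 1459264 = -726528.

-726528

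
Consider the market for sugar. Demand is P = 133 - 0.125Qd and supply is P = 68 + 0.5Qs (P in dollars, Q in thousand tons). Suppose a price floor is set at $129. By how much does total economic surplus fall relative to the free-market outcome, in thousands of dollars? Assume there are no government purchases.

1620

Rearranging demand gives Qd = 1064 - 8P; rearranging supply gives Qs = 2P - 136. In a free market, 1064 - 8P = 2P - 136 gives the equilibrium P* = 120, Q* = 104.
The floor of 129 is above the equilibrium price 120, so it binds.
At P = 129: Qd = 1064 - 8·129 = 32 and Qs = 2·129 - 136 = 122.
Quantity traded falls to 32. At Q = 32 the demand price is (1064 - 32)/8 = 129 and the supply price is (136 + 32)/2 = 84.
Deadweight loss = ½ · (129 - 84) · (104 - 32) = ½ · 45 · 72 = 1620.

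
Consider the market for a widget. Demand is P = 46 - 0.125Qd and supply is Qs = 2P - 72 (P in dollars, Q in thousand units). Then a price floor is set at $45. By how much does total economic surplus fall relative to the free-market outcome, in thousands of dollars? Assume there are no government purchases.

Rearranging demand gives Qd = 368 - 8P. In a free market, 368 - 8P = 2P - 72 gives the equilibrium P* = 44, Q* = 16.
The floor of 45 is above the equilibrium price 44, so it binds.
At P = 45: Qd = 368 - 8·45 = 8 and Qs = 2·45 - 72 = 18.
Quantity traded falls to 8. At Q = 8 the demand price is (368 - 8)/8 = 45 and the supply price is (72 + 8)/2 = 40.
Deadweight loss = ½ · (45 - 40) · (16 - 8) = ½ · 5 · 8 = 20.

20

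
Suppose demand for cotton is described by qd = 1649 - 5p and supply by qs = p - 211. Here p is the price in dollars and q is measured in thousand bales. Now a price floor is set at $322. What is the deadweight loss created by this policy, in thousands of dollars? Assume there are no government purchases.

2160

In a free market, 1649 - 5p = p - 211 gives the equilibrium p* = 310, q* = 99.
The floor of 322 is above the equilibrium price 310, so it binds.
At p = 322: qd = 1649 - 5·322 = 39 and qs = 322 - 211 = 111.
Quantity traded falls to 39. At q = 39 the demand price is (1649 - 39)/5 = 322 and the supply price is 211 + 39 = 250.
Deadweight loss = ½ · (322 - 250) · (99 - 39) = ½ · 72 · 60 = 2160.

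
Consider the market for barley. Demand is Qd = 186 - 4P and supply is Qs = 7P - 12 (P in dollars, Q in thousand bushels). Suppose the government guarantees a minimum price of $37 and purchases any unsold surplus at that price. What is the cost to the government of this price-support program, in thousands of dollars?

7733

Setting quantity demanded equal to quantity supplied, 186 - 4P = 7P - 12, gives P* = 18 and Q* = 114.
Because the floor (37) lies above the market-clearing price, it is binding.
At P = 37: Qd = 186 - 4·37 = 38 and Qs = 7·37 - 12 = 247.
Surplus = Qs - Qd = 209.
Government expenditure = surplus × support price = 209 × 37 = 7733.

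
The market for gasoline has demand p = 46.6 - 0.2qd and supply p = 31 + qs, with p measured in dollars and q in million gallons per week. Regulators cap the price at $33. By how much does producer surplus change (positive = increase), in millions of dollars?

-82.5

Rearranging demand gives qd = 233 - 5p; rearranging supply gives qs = p - 31. In a free market, 233 - 5p = p - 31 gives the equilibrium p* = 44, q* = 13.
Since 33 < 44, the ceiling is binding.
At p = 33: qd = 233 - 5·33 = 68 and qs = 33 - 31 = 2.
Producer surplus without the control is ½ · (44 - 31) · 13 = 84.5.
With the ceiling, producers sell 2 units at 33, so PS = ½ · (33 - 31) · 2 = 2.
Change in producer surplus = 2 - 84.5 = -82.5.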